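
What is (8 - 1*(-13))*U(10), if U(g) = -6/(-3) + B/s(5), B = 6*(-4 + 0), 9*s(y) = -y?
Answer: 4746/5 ≈ 949.20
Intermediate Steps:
s(y) = -y/9 (s(y) = (-y)/9 = -y/9)
B = -24 (B = 6*(-4) = -24)
U(g) = 226/5 (U(g) = -6/(-3) - 24/((-⅑*5)) = -6*(-⅓) - 24/(-5/9) = 2 - 24*(-9/5) = 2 + 216/5 = 226/5)
(8 - 1*(-13))*U(10) = (8 - 1*(-13))*(226/5) = (8 + 13)*(226/5) = 21*(226/5) = 4746/5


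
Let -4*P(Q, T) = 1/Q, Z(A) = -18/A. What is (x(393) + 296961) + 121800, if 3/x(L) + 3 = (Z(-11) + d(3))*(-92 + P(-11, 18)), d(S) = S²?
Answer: 66296984753/158317 ≈ 4.1876e+5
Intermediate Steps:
Z(A) = -18/A
P(Q, T) = -1/(4*Q)
x(L) = -484/158317 (x(L) = 3/(-3 + (-18/(-11) + 3²)*(-92 - ¼/(-11))) = 3/(-3 + (-18*(-1/11) + 9)*(-92 - ¼*(-1/11))) = 3/(-3 + (18/11 + 9)*(-92 + 1/44)) = 3/(-3 + (117/11)*(-4047/44)) = 3/(-3 - 473499/484) = 3/(-474951/484) = 3*(-484/474951) = -484/158317)
(x(393) + 296961) + 121800 = (-484/158317 + 296961) + 121800 = 47013974153/158317 + 121800 = 66296984753/158317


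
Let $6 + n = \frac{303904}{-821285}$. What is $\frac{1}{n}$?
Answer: $- \frac{821285}{5231614} \approx -0.15699$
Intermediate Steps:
$n = - \frac{5231614}{821285}$ ($n = -6 + \frac{303904}{-821285} = -6 + 303904 \left(- \frac{1}{821285}\right) = -6 - \frac{303904}{821285} = - \frac{5231614}{821285} \approx -6.37$)
$\frac{1}{n} = \frac{1}{- \frac{5231614}{821285}} = - \frac{821285}{5231614}$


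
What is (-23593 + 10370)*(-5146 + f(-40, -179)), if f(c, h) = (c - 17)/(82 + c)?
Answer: 136127007/2 ≈ 6.8063e+7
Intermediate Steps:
f(c, h) = (-17 + c)/(82 + c)
(-23593 + 10370)*(-5146 + f(-40, -179)) = (-23593 + 10370)*(-5146 + (-17 - 40)/(82 - 40)) = -13223*(-5146 - 57/42) = -13223*(-5146 + (1/42)*(-57)) = -13223*(-5146 - 19/14) = -13223*(-72063/14) = 136127007/2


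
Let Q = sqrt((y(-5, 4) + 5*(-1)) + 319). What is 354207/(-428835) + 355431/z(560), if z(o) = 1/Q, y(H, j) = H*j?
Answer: -118069/142945 + 2488017*sqrt(6) ≈ 6.0944e+6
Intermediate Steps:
Q = 7*sqrt(6) (Q = sqrt((-5*4 + 5*(-1)) + 319) = sqrt((-20 - 5) + 319) = sqrt(-25 + 319) = sqrt(294) = 7*sqrt(6) ≈ 17.146)
z(o) = sqrt(6)/42 (z(o) = 1/(7*sqrt(6)) = sqrt(6)/42)
354207/(-428835) + 355431/z(560) = 354207/(-428835) + 355431/((sqrt(6)/42)) = 354207*(-1/428835) + 355431*(7*sqrt(6)) = -118069/142945 + 2488017*sqrt(6)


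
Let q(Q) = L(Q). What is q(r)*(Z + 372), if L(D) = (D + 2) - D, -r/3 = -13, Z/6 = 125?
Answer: 2244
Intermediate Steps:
Z = 750 (Z = 6*125 = 750)
r = 39 (r = -3*(-13) = 39)
L(D) = 2 (L(D) = (2 + D) - D = 2)
q(Q) = 2
q(r)*(Z + 372) = 2*(750 + 372) = 2*1122 = 2244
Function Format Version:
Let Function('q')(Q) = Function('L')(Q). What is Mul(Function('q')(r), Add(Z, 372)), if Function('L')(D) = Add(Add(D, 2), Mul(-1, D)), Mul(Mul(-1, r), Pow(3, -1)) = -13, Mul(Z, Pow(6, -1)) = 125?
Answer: 2244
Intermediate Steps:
Z = 750 (Z = Mul(6, 125) = 750)
r = 39 (r = Mul(-3, -13) = 39)
Function('L')(D) = 2 (Function('L')(D) = Add(Add(2, D), Mul(-1, D)) = 2)
Function('q')(Q) = 2
Mul(Function('q')(r), Add(Z, 372)) = Mul(2, Add(750, 372)) = Mul(2, 1122) = 2244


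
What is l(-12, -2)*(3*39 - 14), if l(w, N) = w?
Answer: -1236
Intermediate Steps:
l(-12, -2)*(3*39 - 14) = -12*(3*39 - 14) = -12*(117 - 14) = -12*103 = -1236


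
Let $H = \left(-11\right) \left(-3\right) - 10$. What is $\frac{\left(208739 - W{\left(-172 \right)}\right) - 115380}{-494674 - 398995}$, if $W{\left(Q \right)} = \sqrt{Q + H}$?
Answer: $- \frac{13337}{127667} + \frac{i \sqrt{149}}{893669} \approx -0.10447 + 1.3659 \cdot 10^{-5} i$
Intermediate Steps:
$H = 23$ ($H = 33 - 10 = 23$)
$W{\left(Q \right)} = \sqrt{23 + Q}$ ($W{\left(Q \right)} = \sqrt{Q + 23} = \sqrt{23 + Q}$)
$\frac{\left(208739 - W{\left(-172 \right)}\right) - 115380}{-494674 - 398995} = \frac{\left(208739 - \sqrt{23 - 172}\right) - 115380}{-494674 - 398995} = \frac{\left(208739 - \sqrt{-149}\right) - 115380}{-893669} = \left(\left(208739 - i \sqrt{149}\right) - 115380\right) \left(- \frac{1}{893669}\right) = \left(93359 - i \sqrt{149}\right) \left(- \frac{1}{893669}\right) = - \frac{13337}{127667} + \frac{i \sqrt{149}}{893669}$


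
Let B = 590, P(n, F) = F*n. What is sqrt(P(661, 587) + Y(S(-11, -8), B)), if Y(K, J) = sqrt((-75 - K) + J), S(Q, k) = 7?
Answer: sqrt(388007 + 2*sqrt(127)) ≈ 622.92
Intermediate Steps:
Y(K, J) = sqrt(-75 + J - K)
sqrt(P(661, 587) + Y(S(-11, -8), B)) = sqrt(587*661 + sqrt(-75 + 590 - 1*7)) = sqrt(388007 + sqrt(-75 + 590 - 7)) = sqrt(388007 + sqrt(508)) = sqrt(388007 + 2*sqrt(127))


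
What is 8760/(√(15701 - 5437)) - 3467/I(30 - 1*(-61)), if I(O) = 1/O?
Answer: -315497 + 2190*√2566/1283 ≈ -3.1541e+5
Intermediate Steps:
8760/(√(15701 - 5437)) - 3467/I(30 - 1*(-61)) = 8760/(√(15701 - 5437)) - 3467/(1/(30 - 1*(-61))) = 8760/(√10264) - 3467/(1/(30 + 61)) = 8760/((2*√2566)) - 3467/(1/91) = 8760*(√2566/5132) - 3467/1/91 = 2190*√2566/1283 - 3467*91 = 2190*√2566/1283 - 315497 = -315497 + 2190*√2566/1283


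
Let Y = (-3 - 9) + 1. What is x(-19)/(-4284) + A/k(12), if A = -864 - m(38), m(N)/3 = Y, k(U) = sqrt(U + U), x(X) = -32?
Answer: 8/1071 - 277*sqrt(6)/4 ≈ -169.62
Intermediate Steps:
Y = -11 (Y = -12 + 1 = -11)
k(U) = sqrt(2)*sqrt(U) (k(U) = sqrt(2*U) = sqrt(2)*sqrt(U))
m(N) = -33 (m(N) = 3*(-11) = -33)
A = -831 (A = -864 - 1*(-33) = -864 + 33 = -831)
x(-19)/(-4284) + A/k(12) = -32/(-4284) - 831*sqrt(6)/12 = -32*(-1/4284) - 831*sqrt(6)/12 = 8/1071 - 831*sqrt(6)/12 = 8/1071 - 277*sqrt(6)/4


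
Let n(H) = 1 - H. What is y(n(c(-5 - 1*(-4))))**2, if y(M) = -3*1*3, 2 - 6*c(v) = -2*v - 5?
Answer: 81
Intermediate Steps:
c(v) = 7/6 + v/3 (c(v) = 1/3 - (-2*v - 5)/6 = 1/3 - (-5 - 2*v)/6 = 1/3 + (5/6 + v/3) = 7/6 + v/3)
y(M) = -9 (y(M) = -3*3 = -9)
y(n(c(-5 - 1*(-4))))**2 = (-9)**2 = 81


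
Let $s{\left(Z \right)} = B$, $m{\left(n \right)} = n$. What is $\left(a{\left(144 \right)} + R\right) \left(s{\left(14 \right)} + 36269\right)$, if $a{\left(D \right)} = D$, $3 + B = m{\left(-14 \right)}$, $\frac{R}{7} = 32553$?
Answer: $8265999780$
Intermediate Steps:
$R = 227871$ ($R = 7 \cdot 32553 = 227871$)
$B = -17$ ($B = -3 - 14 = -17$)
$s{\left(Z \right)} = -17$
$\left(a{\left(144 \right)} + R\right) \left(s{\left(14 \right)} + 36269\right) = \left(144 + 227871\right) \left(-17 + 36269\right) = 228015 \cdot 36252 = 8265999780$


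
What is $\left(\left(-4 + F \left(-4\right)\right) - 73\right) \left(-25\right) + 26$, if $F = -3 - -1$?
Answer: $1751$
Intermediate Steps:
$F = -2$ ($F = -3 + 1 = -2$)
$\left(\left(-4 + F \left(-4\right)\right) - 73\right) \left(-25\right) + 26 = \left(\left(-4 - -8\right) - 73\right) \left(-25\right) + 26 = \left(\left(-4 + 8\right) - 73\right) \left(-25\right) + 26 = \left(4 - 73\right) \left(-25\right) + 26 = \left(-69\right) \left(-25\right) + 26 = 1725 + 26 = 1751$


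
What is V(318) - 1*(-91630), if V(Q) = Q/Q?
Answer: 91631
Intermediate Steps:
V(Q) = 1
V(318) - 1*(-91630) = 1 - 1*(-91630) = 1 + 91630 = 91631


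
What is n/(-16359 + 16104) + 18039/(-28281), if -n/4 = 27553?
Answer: 1037435209/2403885 ≈ 431.57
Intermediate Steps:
n = -110212 (n = -4*27553 = -110212)
n/(-16359 + 16104) + 18039/(-28281) = -110212/(-16359 + 16104) + 18039/(-28281) = -110212/(-255) + 18039*(-1/28281) = -110212*(-1/255) - 6013/9427 = 110212/255 - 6013/9427 = 1037435209/2403885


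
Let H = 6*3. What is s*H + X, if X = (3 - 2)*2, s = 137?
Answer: 2468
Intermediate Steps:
X = 2 (X = 1*2 = 2)
H = 18
s*H + X = 137*18 + 2 = 2466 + 2 = 2468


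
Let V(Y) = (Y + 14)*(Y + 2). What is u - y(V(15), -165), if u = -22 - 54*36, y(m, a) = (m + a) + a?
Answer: -2129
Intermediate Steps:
V(Y) = (2 + Y)*(14 + Y) (V(Y) = (14 + Y)*(2 + Y) = (2 + Y)*(14 + Y))
y(m, a) = m + 2*a (y(m, a) = (a + m) + a = m + 2*a)
u = -1966 (u = -22 - 1944 = -1966)
u - y(V(15), -165) = -1966 - ((28 + 15² + 16*15) + 2*(-165)) = -1966 - ((28 + 225 + 240) - 330) = -1966 - (493 - 330) = -1966 - 1*163 = -1966 - 163 = -2129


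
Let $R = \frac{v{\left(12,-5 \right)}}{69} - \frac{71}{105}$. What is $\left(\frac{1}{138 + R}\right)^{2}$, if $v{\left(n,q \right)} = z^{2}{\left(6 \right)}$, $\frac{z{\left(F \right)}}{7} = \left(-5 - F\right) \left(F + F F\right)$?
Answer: $\frac{5832225}{134240237623281409} \approx 4.3446 \cdot 10^{-11}$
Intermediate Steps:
$z{\left(F \right)} = 7 \left(-5 - F\right) \left(F + F^{2}\right)$ ($z{\left(F \right)} = 7 \left(-5 - F\right) \left(F + F F\right) = 7 \left(-5 - F\right) \left(F + F^{2}\right)$)
$v{\left(n,q \right)} = 10458756$ ($v{\left(n,q \right)} = \left(\left(-7\right) 6 \left(5 + 6^{2} + 6 \cdot 6\right)\right)^{2} = \left(\left(-7\right) 6 \left(5 + 36 + 36\right)\right)^{2} = \left(\left(-7\right) 6 \cdot 77\right)^{2} = \left(-3234\right)^{2} = 10458756$)
$R = \frac{366054827}{2415}$ ($R = \frac{10458756}{69} - \frac{71}{105} = 10458756 \cdot \frac{1}{69} - \frac{71}{105} = \frac{3486252}{23} - \frac{71}{105} = \frac{366054827}{2415} \approx 1.5158 \cdot 10^{5}$)
$\left(\frac{1}{138 + R}\right)^{2} = \left(\frac{1}{138 + \frac{366054827}{2415}}\right)^{2} = \left(\frac{1}{\frac{366388097}{2415}}\right)^{2} = \left(\frac{2415}{366388097}\right)^{2} = \frac{5832225}{134240237623281409}$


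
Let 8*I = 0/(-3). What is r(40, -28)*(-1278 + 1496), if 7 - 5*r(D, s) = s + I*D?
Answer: 1526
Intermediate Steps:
I = 0 (I = (0/(-3))/8 = (0*(-1/3))/8 = (1/8)*0 = 0)
r(D, s) = 7/5 - s/5 (r(D, s) = 7/5 - (s + 0*D)/5 = 7/5 - (s + 0)/5 = 7/5 - s/5)
r(40, -28)*(-1278 + 1496) = (7/5 - 1/5*(-28))*(-1278 + 1496) = (7/5 + 28/5)*218 = 7*218 = 1526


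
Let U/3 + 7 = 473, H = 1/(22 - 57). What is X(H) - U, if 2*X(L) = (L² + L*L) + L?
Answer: -3425133/2450 ≈ -1398.0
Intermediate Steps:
H = -1/35 (H = 1/(-35) = -1/35 ≈ -0.028571)
U = 1398 (U = -21 + 3*473 = -21 + 1419 = 1398)
X(L) = L² + L/2 (X(L) = ((L² + L*L) + L)/2 = ((L² + L²) + L)/2 = (2*L² + L)/2 = (L + 2*L²)/2 = L² + L/2)
X(H) - U = -(½ - 1/35)/35 - 1*1398 = -1/35*33/70 - 1398 = -33/2450 - 1398 = -3425133/2450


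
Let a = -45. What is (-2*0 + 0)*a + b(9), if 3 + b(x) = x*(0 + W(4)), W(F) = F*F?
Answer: 141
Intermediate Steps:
W(F) = F**2
b(x) = -3 + 16*x (b(x) = -3 + x*(0 + 4**2) = -3 + x*(0 + 16) = -3 + x*16 = -3 + 16*x)
(-2*0 + 0)*a + b(9) = (-2*0 + 0)*(-45) + (-3 + 16*9) = (0 + 0)*(-45) + (-3 + 144) = 0*(-45) + 141 = 0 + 141 = 141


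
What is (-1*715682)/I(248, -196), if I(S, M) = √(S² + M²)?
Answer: -357841*√6245/12490 ≈ -2264.1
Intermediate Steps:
I(S, M) = √(M² + S²)
(-1*715682)/I(248, -196) = (-1*715682)/(√((-196)² + 248²)) = -715682/√(38416 + 61504) = -715682*√6245/24980 = -357841*√6245/12490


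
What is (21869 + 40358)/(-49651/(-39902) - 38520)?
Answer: -2482981754/1536975389 ≈ -1.6155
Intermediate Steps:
(21869 + 40358)/(-49651/(-39902) - 38520) = 62227/(-49651*(-1/39902) - 38520) = 62227/(49651/39902 - 38520) = 62227/(-1536975389/39902) = 62227*(-39902/1536975389) = -2482981754/1536975389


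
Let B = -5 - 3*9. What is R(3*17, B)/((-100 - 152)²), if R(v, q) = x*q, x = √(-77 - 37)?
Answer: -2*I*√114/3969 ≈ -0.0053802*I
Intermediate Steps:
x = I*√114 (x = √(-114) = I*√114 ≈ 10.677*I)
B = -32 (B = -5 - 27 = -32)
R(v, q) = I*q*√114 (R(v, q) = (I*√114)*q = I*q*√114)
R(3*17, B)/((-100 - 152)²) = (I*(-32)*√114)/((-100 - 152)²) = (-32*I*√114)/((-252)²) = -32*I*√114/63504 = -32*I*√114*(1/63504) = -2*I*√114/3969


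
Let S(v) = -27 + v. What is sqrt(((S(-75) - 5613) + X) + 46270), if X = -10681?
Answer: sqrt(29874) ≈ 172.84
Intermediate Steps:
sqrt(((S(-75) - 5613) + X) + 46270) = sqrt((((-27 - 75) - 5613) - 10681) + 46270) = sqrt(((-102 - 5613) - 10681) + 46270) = sqrt((-5715 - 10681) + 46270) = sqrt(-16396 + 46270) = sqrt(29874)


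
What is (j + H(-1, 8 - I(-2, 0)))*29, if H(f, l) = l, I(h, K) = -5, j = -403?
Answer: -11310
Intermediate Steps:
(j + H(-1, 8 - I(-2, 0)))*29 = (-403 + (8 - 1*(-5)))*29 = (-403 + (8 + 5))*29 = (-403 + 13)*29 = -390*29 = -11310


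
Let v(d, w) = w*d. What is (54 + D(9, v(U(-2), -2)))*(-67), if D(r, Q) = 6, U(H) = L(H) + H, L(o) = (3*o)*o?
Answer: -4020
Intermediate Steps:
L(o) = 3*o**2
U(H) = H + 3*H**2 (U(H) = 3*H**2 + H = H + 3*H**2)
v(d, w) = d*w
(54 + D(9, v(U(-2), -2)))*(-67) = (54 + 6)*(-67) = 60*(-67) = -4020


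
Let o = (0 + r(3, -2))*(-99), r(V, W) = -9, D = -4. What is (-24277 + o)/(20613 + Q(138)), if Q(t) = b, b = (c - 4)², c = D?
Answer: -23386/20677 ≈ -1.1310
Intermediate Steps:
o = 891 (o = (0 - 9)*(-99) = -9*(-99) = 891)
c = -4
b = 64 (b = (-4 - 4)² = (-8)² = 64)
Q(t) = 64
(-24277 + o)/(20613 + Q(138)) = (-24277 + 891)/(20613 + 64) = -23386/20677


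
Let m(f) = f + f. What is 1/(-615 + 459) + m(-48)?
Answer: -14977/156 ≈ -96.006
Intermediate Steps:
m(f) = 2*f
1/(-615 + 459) + m(-48) = 1/(-615 + 459) + 2*(-48) = 1/(-156) - 96 = -1/156 - 96 = -14977/156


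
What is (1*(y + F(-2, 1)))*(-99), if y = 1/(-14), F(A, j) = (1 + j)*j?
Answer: -2673/14 ≈ -190.93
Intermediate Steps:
F(A, j) = j*(1 + j)
y = -1/14 ≈ -0.071429
(1*(y + F(-2, 1)))*(-99) = (1*(-1/14 + 1*(1 + 1)))*(-99) = (1*(-1/14 + 1*2))*(-99) = (1*(-1/14 + 2))*(-99) = (1*(27/14))*(-99) = (27/14)*(-99) = -2673/14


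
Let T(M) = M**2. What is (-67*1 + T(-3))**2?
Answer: 3364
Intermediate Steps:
(-67*1 + T(-3))**2 = (-67*1 + (-3)**2)**2 = (-67 + 9)**2 = (-58)**2 = 3364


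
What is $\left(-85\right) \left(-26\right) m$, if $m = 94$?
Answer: $207740$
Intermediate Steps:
$\left(-85\right) \left(-26\right) m = \left(-85\right) \left(-26\right) 94 = 2210 \cdot 94 = 207740$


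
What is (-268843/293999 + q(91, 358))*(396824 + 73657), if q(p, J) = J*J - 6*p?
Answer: 17652115684484259/293999 ≈ 6.0041e+10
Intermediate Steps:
q(p, J) = J² - 6*p
(-268843/293999 + q(91, 358))*(396824 + 73657) = (-268843/293999 + (358² - 6*91))*(396824 + 73657) = (-268843*1/293999 + (128164 - 546))*470481 = (-268843/293999 + 127618)*470481 = (37519295539/293999)*470481 = 17652115684484259/293999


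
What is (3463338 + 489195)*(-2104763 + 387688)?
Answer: -6786795600975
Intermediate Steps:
(3463338 + 489195)*(-2104763 + 387688) = 3952533*(-1717075) = -6786795600975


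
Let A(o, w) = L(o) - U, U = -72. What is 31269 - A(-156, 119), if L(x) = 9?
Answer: 31188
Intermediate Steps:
A(o, w) = 81 (A(o, w) = 9 - 1*(-72) = 9 + 72 = 81)
31269 - A(-156, 119) = 31269 - 1*81 = 31269 - 81 = 31188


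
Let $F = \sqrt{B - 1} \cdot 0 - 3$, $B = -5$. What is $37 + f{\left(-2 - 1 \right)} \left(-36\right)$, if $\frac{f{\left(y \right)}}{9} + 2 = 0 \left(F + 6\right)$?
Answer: $685$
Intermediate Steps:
$F = -3$ ($F = \sqrt{-5 - 1} \cdot 0 - 3 = \sqrt{-6} \cdot 0 - 3 = i \sqrt{6} \cdot 0 - 3 = 0 - 3 = -3$)
$f{\left(y \right)} = -18$ ($f{\left(y \right)} = -18 + 9 \cdot 0 \left(-3 + 6\right) = -18 + 9 \cdot 0 \cdot 3 = -18 + 9 \cdot 0 = -18 + 0 = -18$)
$37 + f{\left(-2 - 1 \right)} \left(-36\right) = 37 - -648 = 37 + 648 = 685$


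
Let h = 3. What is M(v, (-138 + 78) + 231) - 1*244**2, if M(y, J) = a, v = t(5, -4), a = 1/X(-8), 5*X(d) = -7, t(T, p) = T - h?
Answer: -416757/7 ≈ -59537.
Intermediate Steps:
t(T, p) = -3 + T (t(T, p) = T - 1*3 = T - 3 = -3 + T)
X(d) = -7/5 (X(d) = (1/5)*(-7) = -7/5)
a = -5/7 (a = 1/(-7/5) = -5/7 ≈ -0.71429)
v = 2 (v = -3 + 5 = 2)
M(y, J) = -5/7
M(v, (-138 + 78) + 231) - 1*244**2 = -5/7 - 1*244**2 = -5/7 - 1*59536 = -5/7 - 59536 = -416757/7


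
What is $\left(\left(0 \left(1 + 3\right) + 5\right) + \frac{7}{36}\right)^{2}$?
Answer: $\frac{34969}{1296} \approx 26.982$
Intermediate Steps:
$\left(\left(0 \left(1 + 3\right) + 5\right) + \frac{7}{36}\right)^{2} = \left(\left(0 \cdot 4 + 5\right) + 7 \cdot \frac{1}{36}\right)^{2} = \left(\left(0 + 5\right) + \frac{7}{36}\right)^{2} = \left(5 + \frac{7}{36}\right)^{2} = \left(\frac{187}{36}\right)^{2} = \frac{34969}{1296}$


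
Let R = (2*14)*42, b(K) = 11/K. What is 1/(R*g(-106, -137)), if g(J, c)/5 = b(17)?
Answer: 17/64680 ≈ 0.00026283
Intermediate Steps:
g(J, c) = 55/17 (g(J, c) = 5*(11/17) = 55/17)
R = 1176 (R = 28*42 = 1176)
1/(R*g(-106, -137)) = 1/(1176*(55/17)) = (1/1176)*(17/55) = 17/64680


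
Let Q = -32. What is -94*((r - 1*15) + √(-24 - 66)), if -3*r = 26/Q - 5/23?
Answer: 760507/552 - 282*I*√10 ≈ 1377.7 - 891.76*I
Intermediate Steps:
r = 379/1104 (r = -(26/(-32) - 5/23)/3 = -(26*(-1/32) - 5*1/23)/3 = -(-13/16 - 5/23)/3 = -⅓*(-379/368) = 379/1104 ≈ 0.34330)
-94*((r - 1*15) + √(-24 - 66)) = -94*((379/1104 - 1*15) + √(-24 - 66)) = -94*((379/1104 - 15) + √(-90)) = -94*(-16181/1104 + 3*I*√10) = 760507/552 - 282*I*√10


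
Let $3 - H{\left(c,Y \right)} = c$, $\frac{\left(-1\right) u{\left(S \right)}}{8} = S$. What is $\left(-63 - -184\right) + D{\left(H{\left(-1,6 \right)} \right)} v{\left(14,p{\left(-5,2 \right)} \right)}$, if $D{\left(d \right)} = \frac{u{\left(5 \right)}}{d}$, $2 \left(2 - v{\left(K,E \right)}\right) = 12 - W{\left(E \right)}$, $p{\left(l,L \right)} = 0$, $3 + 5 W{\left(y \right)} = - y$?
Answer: $164$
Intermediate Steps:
$W{\left(y \right)} = - \frac{3}{5} - \frac{y}{5}$ ($W{\left(y \right)} = - \frac{3}{5} + \frac{\left(-1\right) y}{5} = - \frac{3}{5} - \frac{y}{5}$)
$u{\left(S \right)} = - 8 S$
$v{\left(K,E \right)} = - \frac{43}{10} - \frac{E}{10}$ ($v{\left(K,E \right)} = 2 - \frac{12 - \left(- \frac{3}{5} - \frac{E}{5}\right)}{2} = 2 - \frac{12 + \left(\frac{3}{5} + \frac{E}{5}\right)}{2} = 2 - \frac{\frac{63}{5} + \frac{E}{5}}{2} = 2 - \left(\frac{63}{10} + \frac{E}{10}\right) = - \frac{43}{10} - \frac{E}{10}$)
$H{\left(c,Y \right)} = 3 - c$
$D{\left(d \right)} = - \frac{40}{d}$ ($D{\left(d \right)} = \frac{\left(-8\right) 5}{d} = - \frac{40}{d}$)
$\left(-63 - -184\right) + D{\left(H{\left(-1,6 \right)} \right)} v{\left(14,p{\left(-5,2 \right)} \right)} = \left(-63 - -184\right) + - \frac{40}{3 - -1} \left(- \frac{43}{10} - 0\right) = \left(-63 + 184\right) + - \frac{40}{3 + 1} \left(- \frac{43}{10} + 0\right) = 121 + - \frac{40}{4} \left(- \frac{43}{10}\right) = 121 + \left(-40\right) \frac{1}{4} \left(- \frac{43}{10}\right) = 121 - -43 = 121 + 43 = 164$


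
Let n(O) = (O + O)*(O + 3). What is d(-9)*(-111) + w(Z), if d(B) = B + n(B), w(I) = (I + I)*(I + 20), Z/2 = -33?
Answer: -4917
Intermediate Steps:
Z = -66 (Z = 2*(-33) = -66)
n(O) = 2*O*(3 + O) (n(O) = (2*O)*(3 + O) = 2*O*(3 + O))
w(I) = 2*I*(20 + I) (w(I) = (2*I)*(20 + I) = 2*I*(20 + I))
d(B) = B + 2*B*(3 + B)
d(-9)*(-111) + w(Z) = -9*(7 + 2*(-9))*(-111) + 2*(-66)*(20 - 66) = -9*(7 - 18)*(-111) + 2*(-66)*(-46) = -9*(-11)*(-111) + 6072 = 99*(-111) + 6072 = -10989 + 6072 = -4917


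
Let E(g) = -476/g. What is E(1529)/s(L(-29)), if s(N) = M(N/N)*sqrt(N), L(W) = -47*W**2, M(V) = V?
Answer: 476*I*sqrt(47)/2084027 ≈ 0.0015659*I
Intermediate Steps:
s(N) = sqrt(N) (s(N) = (N/N)*sqrt(N) = 1*sqrt(N) = sqrt(N))
E(g) = -476/g
E(1529)/s(L(-29)) = (-476/1529)/(sqrt(-47*(-29)**2)) = (-476*1/1529)/(sqrt(-47*841)) = -476*(-I*sqrt(47)/1363)/1529 = -(-476)*I*sqrt(47)/2084027 = 476*I*sqrt(47)/2084027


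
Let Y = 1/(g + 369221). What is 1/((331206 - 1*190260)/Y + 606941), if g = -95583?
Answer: 1/38568788489 ≈ 2.5928e-11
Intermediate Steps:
Y = 1/273638 (Y = 1/(-95583 + 369221) = 1/273638 ≈ 3.6545e-6)
1/((331206 - 1*190260)/Y + 606941) = 1/((331206 - 1*190260)/(1/273638) + 606941) = 1/((331206 - 190260)*273638 + 606941) = 1/(140946*273638 + 606941) = 1/(38568181548 + 606941) = 1/38568788489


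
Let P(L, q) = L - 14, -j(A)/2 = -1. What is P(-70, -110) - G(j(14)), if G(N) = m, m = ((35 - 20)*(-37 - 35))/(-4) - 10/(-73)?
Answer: -25852/73 ≈ -354.14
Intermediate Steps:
j(A) = 2 (j(A) = -2*(-1) = 2)
P(L, q) = -14 + L
m = 19720/73 (m = (15*(-72))*(-¼) - 10*(-1/73) = -1080*(-¼) + 10/73 = 270 + 10/73 = 19720/73 ≈ 270.14)
G(N) = 19720/73
P(-70, -110) - G(j(14)) = (-14 - 70) - 1*19720/73 = -84 - 19720/73 = -25852/73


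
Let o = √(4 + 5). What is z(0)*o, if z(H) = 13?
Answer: 39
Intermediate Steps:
o = 3 (o = √9 = 3)
z(0)*o = 13*3 = 39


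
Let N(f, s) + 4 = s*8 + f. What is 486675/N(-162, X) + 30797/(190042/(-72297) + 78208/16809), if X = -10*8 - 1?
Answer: 187611840314739/12835046587 ≈ 14617.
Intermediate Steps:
X = -81 (X = -80 - 1 = -81)
N(f, s) = -4 + f + 8*s (N(f, s) = -4 + (s*8 + f) = -4 + (8*s + f) = -4 + (f + 8*s) = -4 + f + 8*s)
486675/N(-162, X) + 30797/(190042/(-72297) + 78208/16809) = 486675/(-4 - 162 + 8*(-81)) + 30797/(190042/(-72297) + 78208/16809) = 486675/(-4 - 162 - 648) + 30797/(190042*(-1/72297) + 78208*(1/16809)) = 486675/(-814) + 30797/(-190042/72297 + 6016/1293) = 486675*(-1/814) + 30797/(63071482/31160007) = -486675/814 + 30797*(31160007/63071482) = -486675/814 + 959634735579/63071482 = 187611840314739/12835046587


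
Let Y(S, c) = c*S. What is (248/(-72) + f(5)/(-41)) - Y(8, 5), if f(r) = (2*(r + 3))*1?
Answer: -16175/369 ≈ -43.835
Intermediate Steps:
f(r) = 6 + 2*r (f(r) = (2*(3 + r))*1 = (6 + 2*r)*1 = 6 + 2*r)
Y(S, c) = S*c
(248/(-72) + f(5)/(-41)) - Y(8, 5) = (248/(-72) + (6 + 2*5)/(-41)) - 8*5 = (248*(-1/72) + (6 + 10)*(-1/41)) - 1*40 = (-31/9 + 16*(-1/41)) - 40 = (-31/9 - 16/41) - 40 = -1415/369 - 40 = -16175/369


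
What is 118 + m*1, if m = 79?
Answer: 197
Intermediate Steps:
118 + m*1 = 118 + 79*1 = 118 + 79 = 197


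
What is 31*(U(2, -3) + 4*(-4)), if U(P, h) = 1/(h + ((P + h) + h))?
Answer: -3503/7 ≈ -500.43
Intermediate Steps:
U(P, h) = 1/(P + 3*h) (U(P, h) = 1/(h + (P + 2*h)) = 1/(P + 3*h))
31*(U(2, -3) + 4*(-4)) = 31*(1/(2 + 3*(-3)) + 4*(-4)) = 31*(1/(2 - 9) - 16) = 31*(1/(-7) - 16) = 31*(-1/7 - 16) = 31*(-113/7) = -3503/7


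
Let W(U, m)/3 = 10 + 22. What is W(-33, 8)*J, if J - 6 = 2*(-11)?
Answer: -1536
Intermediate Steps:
W(U, m) = 96 (W(U, m) = 3*(10 + 22) = 3*32 = 96)
J = -16 (J = 6 + 2*(-11) = 6 - 22 = -16)
W(-33, 8)*J = 96*(-16) = -1536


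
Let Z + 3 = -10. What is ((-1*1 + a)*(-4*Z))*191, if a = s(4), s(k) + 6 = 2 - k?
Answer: -89388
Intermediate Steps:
Z = -13 (Z = -3 - 10 = -13)
s(k) = -4 - k (s(k) = -6 + (2 - k) = -4 - k)
a = -8 (a = -4 - 1*4 = -4 - 4 = -8)
((-1*1 + a)*(-4*Z))*191 = ((-1*1 - 8)*(-4*(-13)))*191 = ((-1 - 8)*52)*191 = -9*52*191 = -468*191 = -89388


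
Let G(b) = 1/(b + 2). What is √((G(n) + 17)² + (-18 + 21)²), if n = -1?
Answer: 3*√37 ≈ 18.248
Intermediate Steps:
G(b) = 1/(2 + b)
√((G(n) + 17)² + (-18 + 21)²) = √((1/(2 - 1) + 17)² + (-18 + 21)²) = √((1/1 + 17)² + 3²) = √((1 + 17)² + 9) = √(18² + 9) = √(324 + 9) = √333 = 3*√37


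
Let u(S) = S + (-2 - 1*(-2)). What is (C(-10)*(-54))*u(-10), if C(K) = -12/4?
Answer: -1620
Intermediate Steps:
u(S) = S (u(S) = S + (-2 + 2) = S + 0 = S)
C(K) = -3 (C(K) = -12*¼ = -3)
(C(-10)*(-54))*u(-10) = -3*(-54)*(-10) = 162*(-10) = -1620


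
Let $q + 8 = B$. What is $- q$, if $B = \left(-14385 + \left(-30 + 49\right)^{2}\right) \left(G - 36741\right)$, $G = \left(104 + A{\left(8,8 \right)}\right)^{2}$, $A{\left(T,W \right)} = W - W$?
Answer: $-363572192$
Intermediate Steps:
$A{\left(T,W \right)} = 0$
$G = 10816$ ($G = \left(104 + 0\right)^{2} = 104^{2} = 10816$)
$B = 363572200$ ($B = \left(-14385 + \left(-30 + 49\right)^{2}\right) \left(10816 - 36741\right) = \left(-14385 + 19^{2}\right) \left(-25925\right) = \left(-14385 + 361\right) \left(-25925\right) = \left(-14024\right) \left(-25925\right) = 363572200$)
$q = 363572192$ ($q = -8 + 363572200 = 363572192$)
$- q = \left(-1\right) 363572192 = -363572192$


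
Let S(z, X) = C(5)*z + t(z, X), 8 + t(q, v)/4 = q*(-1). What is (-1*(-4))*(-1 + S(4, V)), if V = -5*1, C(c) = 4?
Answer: -132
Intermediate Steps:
t(q, v) = -32 - 4*q (t(q, v) = -32 + 4*(q*(-1)) = -32 + 4*(-q) = -32 - 4*q)
V = -5
S(z, X) = -32 (S(z, X) = 4*z + (-32 - 4*z) = -32)
(-1*(-4))*(-1 + S(4, V)) = (-1*(-4))*(-1 - 32) = 4*(-33) = -132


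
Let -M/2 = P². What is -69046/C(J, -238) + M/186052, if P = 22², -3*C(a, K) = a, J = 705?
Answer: 3184011518/10930555 ≈ 291.29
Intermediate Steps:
C(a, K) = -a/3
P = 484
M = -468512 (M = -2*484² = -2*234256 = -468512)
-69046/C(J, -238) + M/186052 = -69046/((-⅓*705)) - 468512/186052 = -69046/(-235) - 468512*1/186052 = -69046*(-1/235) - 117128/46513 = 69046/235 - 117128/46513 = 3184011518/10930555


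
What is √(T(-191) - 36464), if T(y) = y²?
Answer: √17 ≈ 4.1231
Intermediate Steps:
√(T(-191) - 36464) = √((-191)² - 36464) = √(36481 - 36464) = √17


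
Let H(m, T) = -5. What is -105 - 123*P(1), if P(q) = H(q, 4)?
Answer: 510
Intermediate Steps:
P(q) = -5
-105 - 123*P(1) = -105 - 123*(-5) = -105 + 615 = 510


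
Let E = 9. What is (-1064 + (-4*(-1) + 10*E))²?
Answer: 940900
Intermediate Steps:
(-1064 + (-4*(-1) + 10*E))² = (-1064 + (-4*(-1) + 10*9))² = (-1064 + (4 + 90))² = (-1064 + 94)² = (-970)² = 940900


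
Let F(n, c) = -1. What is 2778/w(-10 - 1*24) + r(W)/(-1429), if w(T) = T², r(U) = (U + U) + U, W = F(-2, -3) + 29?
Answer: 1936329/825962 ≈ 2.3443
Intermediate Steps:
W = 28 (W = -1 + 29 = 28)
r(U) = 3*U (r(U) = 2*U + U = 3*U)
2778/w(-10 - 1*24) + r(W)/(-1429) = 2778/((-10 - 1*24)²) + (3*28)/(-1429) = 2778/((-10 - 24)²) + 84*(-1/1429) = 2778/((-34)²) - 84/1429 = 2778/1156 - 84/1429 = 2778*(1/1156) - 84/1429 = 1389/578 - 84/1429 = 1936329/825962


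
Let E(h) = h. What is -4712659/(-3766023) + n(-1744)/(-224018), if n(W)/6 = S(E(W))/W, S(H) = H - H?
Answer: 4712659/3766023 ≈ 1.2514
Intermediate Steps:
S(H) = 0
n(W) = 0 (n(W) = 6*(0/W) = 6*0 = 0)
-4712659/(-3766023) + n(-1744)/(-224018) = -4712659/(-3766023) + 0/(-224018) = -4712659*(-1/3766023) + 0*(-1/224018) = 4712659/3766023 + 0 = 4712659/3766023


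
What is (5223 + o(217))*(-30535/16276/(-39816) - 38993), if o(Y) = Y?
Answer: -4295768603082010/20251413 ≈ -2.1212e+8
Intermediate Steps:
(5223 + o(217))*(-30535/16276/(-39816) - 38993) = (5223 + 217)*(-30535/16276/(-39816) - 38993) = 5440*(-30535*1/16276*(-1/39816) - 38993) = 5440*(-30535/16276*(-1/39816) - 38993) = 5440*(30535/648045216 - 38993) = 5440*(-25269227076953/648045216) = -4295768603082010/20251413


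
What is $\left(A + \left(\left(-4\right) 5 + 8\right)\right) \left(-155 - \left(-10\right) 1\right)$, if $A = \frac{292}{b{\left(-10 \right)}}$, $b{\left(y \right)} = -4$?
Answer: $12325$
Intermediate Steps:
$A = -73$ ($A = \frac{292}{-4} = 292 \left(- \frac{1}{4}\right) = -73$)
$\left(A + \left(\left(-4\right) 5 + 8\right)\right) \left(-155 - \left(-10\right) 1\right) = \left(-73 + \left(\left(-4\right) 5 + 8\right)\right) \left(-155 - \left(-10\right) 1\right) = \left(-73 + \left(-20 + 8\right)\right) \left(-155 - -10\right) = \left(-73 - 12\right) \left(-155 + 10\right) = \left(-85\right) \left(-145\right) = 12325$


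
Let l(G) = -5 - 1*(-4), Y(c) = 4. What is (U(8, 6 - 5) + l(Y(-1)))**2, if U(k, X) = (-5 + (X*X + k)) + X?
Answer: 16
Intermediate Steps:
l(G) = -1 (l(G) = -5 + 4 = -1)
U(k, X) = -5 + X + k + X**2 (U(k, X) = (-5 + (X**2 + k)) + X = (-5 + (k + X**2)) + X = (-5 + k + X**2) + X = -5 + X + k + X**2)
(U(8, 6 - 5) + l(Y(-1)))**2 = ((-5 + (6 - 5) + 8 + (6 - 5)**2) - 1)**2 = ((-5 + 1 + 8 + 1**2) - 1)**2 = ((-5 + 1 + 8 + 1) - 1)**2 = (5 - 1)**2 = 4**2 = 16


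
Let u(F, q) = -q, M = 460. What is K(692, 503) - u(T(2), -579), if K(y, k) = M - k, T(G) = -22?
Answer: -622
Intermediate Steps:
K(y, k) = 460 - k
K(692, 503) - u(T(2), -579) = (460 - 1*503) - (-1)*(-579) = (460 - 503) - 1*579 = -43 - 579 = -622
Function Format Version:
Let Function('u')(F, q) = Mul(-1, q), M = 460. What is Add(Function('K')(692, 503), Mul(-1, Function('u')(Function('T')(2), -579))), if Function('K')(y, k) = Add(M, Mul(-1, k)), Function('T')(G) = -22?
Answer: -622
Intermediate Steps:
Function('K')(y, k) = Add(460, Mul(-1, k))
Add(Function('K')(692, 503), Mul(-1, Function('u')(Function('T')(2), -579))) = Add(Add(460, Mul(-1, 503)), Mul(-1, Mul(-1, -579))) = Add(Add(460, -503), Mul(-1, 579)) = Add(-43, -579) = -622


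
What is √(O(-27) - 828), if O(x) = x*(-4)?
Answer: 12*I*√5 ≈ 26.833*I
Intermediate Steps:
O(x) = -4*x
√(O(-27) - 828) = √(-4*(-27) - 828) = √(108 - 828) = √(-720) = 12*I*√5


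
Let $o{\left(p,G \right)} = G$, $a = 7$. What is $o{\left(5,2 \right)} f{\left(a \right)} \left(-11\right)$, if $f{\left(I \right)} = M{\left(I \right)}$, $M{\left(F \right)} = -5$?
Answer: $110$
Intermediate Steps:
$f{\left(I \right)} = -5$
$o{\left(5,2 \right)} f{\left(a \right)} \left(-11\right) = 2 \left(-5\right) \left(-11\right) = \left(-10\right) \left(-11\right) = 110$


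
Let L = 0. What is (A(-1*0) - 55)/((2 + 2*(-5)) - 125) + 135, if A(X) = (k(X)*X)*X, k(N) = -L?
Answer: 18010/133 ≈ 135.41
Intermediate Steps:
k(N) = 0 (k(N) = -1*0 = 0)
A(X) = 0 (A(X) = (0*X)*X = 0*X = 0)
(A(-1*0) - 55)/((2 + 2*(-5)) - 125) + 135 = (0 - 55)/((2 + 2*(-5)) - 125) + 135 = -55/((2 - 10) - 125) + 135 = -55/(-8 - 125) + 135 = -55/(-133) + 135 = -1/133*(-55) + 135 = 55/133 + 135 = 18010/133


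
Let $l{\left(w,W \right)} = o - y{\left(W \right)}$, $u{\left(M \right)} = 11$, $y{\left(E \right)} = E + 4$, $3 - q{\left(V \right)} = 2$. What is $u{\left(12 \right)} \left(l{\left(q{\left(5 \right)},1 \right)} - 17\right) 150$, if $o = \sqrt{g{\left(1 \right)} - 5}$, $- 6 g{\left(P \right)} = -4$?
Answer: $-36300 + 550 i \sqrt{39} \approx -36300.0 + 3434.8 i$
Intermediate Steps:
$q{\left(V \right)} = 1$ ($q{\left(V \right)} = 3 - 2 = 1$)
$g{\left(P \right)} = \frac{2}{3}$ ($g{\left(P \right)} = \left(- \frac{1}{6}\right) \left(-4\right) = \frac{2}{3}$)
$y{\left(E \right)} = 4 + E$
$o = \frac{i \sqrt{39}}{3}$ ($o = \sqrt{\frac{2}{3} - 5} = \sqrt{- \frac{13}{3}} = \frac{i \sqrt{39}}{3} \approx 2.0817 i$)
$l{\left(w,W \right)} = -4 - W + \frac{i \sqrt{39}}{3}$ ($l{\left(w,W \right)} = \frac{i \sqrt{39}}{3} - \left(4 + W\right) = -4 - W + \frac{i \sqrt{39}}{3}$)
$u{\left(12 \right)} \left(l{\left(q{\left(5 \right)},1 \right)} - 17\right) 150 = 11 \left(\left(-4 - 1 + \frac{i \sqrt{39}}{3}\right) - 17\right) 150 = 11 \left(\left(-5 + \frac{i \sqrt{39}}{3}\right) - 17\right) 150 = 11 \left(-22 + \frac{i \sqrt{39}}{3}\right) 150 = \left(-242 + \frac{11 i \sqrt{39}}{3}\right) 150 = -36300 + 550 i \sqrt{39}$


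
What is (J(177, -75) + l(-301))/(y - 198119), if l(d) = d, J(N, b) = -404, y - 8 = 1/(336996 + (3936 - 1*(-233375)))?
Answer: 404886435/113776534076 ≈ 0.0035586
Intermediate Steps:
y = 4594457/574307 (y = 8 + 1/(336996 + (3936 - 1*(-233375))) = 8 + 1/(336996 + (3936 + 233375)) = 8 + 1/(336996 + 237311) = 8 + 1/574307 = 4594457/574307 ≈ 8.0000)
(J(177, -75) + l(-301))/(y - 198119) = (-404 - 301)/(4594457/574307 - 198119) = -705/(-113776534076/574307) = -705*(-574307/113776534076) = 404886435/113776534076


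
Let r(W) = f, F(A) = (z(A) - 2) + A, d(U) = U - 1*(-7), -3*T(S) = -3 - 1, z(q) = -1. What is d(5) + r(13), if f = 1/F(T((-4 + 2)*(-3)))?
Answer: 57/5 ≈ 11.400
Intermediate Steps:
T(S) = 4/3 (T(S) = -(-3 - 1)/3 = -⅓*(-4) = 4/3)
d(U) = 7 + U (d(U) = U + 7 = 7 + U)
F(A) = -3 + A (F(A) = (-1 - 2) + A = -3 + A)
f = -⅗ (f = 1/(-3 + 4/3) = 1/(-5/3) = -⅗ ≈ -0.60000)
r(W) = -⅗
d(5) + r(13) = (7 + 5) - ⅗ = 12 - ⅗ = 57/5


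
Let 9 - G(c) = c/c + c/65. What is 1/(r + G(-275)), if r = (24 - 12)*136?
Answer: 13/21375 ≈ 0.00060819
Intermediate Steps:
G(c) = 8 - c/65 (G(c) = 9 - (c/c + c/65) = 9 - (1 + c*(1/65)) = 9 - (1 + c/65) = 9 + (-1 - c/65) = 8 - c/65)
r = 1632 (r = 12*136 = 1632)
1/(r + G(-275)) = 1/(1632 + (8 - 1/65*(-275))) = 1/(1632 + (8 + 55/13)) = 1/(1632 + 159/13) = 1/(21375/13) = 13/21375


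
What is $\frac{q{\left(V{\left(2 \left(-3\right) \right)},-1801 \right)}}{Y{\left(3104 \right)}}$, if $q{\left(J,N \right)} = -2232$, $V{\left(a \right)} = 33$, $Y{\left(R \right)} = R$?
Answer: $- \frac{279}{388} \approx -0.71907$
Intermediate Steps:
$\frac{q{\left(V{\left(2 \left(-3\right) \right)},-1801 \right)}}{Y{\left(3104 \right)}} = - \frac{2232}{3104} = \left(-2232\right) \frac{1}{3104} = - \frac{279}{388}$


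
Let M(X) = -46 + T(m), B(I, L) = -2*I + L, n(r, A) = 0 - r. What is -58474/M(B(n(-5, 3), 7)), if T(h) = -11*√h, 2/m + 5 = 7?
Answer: 58474/57 ≈ 1025.9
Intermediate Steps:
m = 1 (m = 2/(-5 + 7) = 2/2 = 2*(½) = 1)
n(r, A) = -r
B(I, L) = L - 2*I
M(X) = -57 (M(X) = -46 - 11*√1 = -46 - 11*1 = -46 - 11 = -57)
-58474/M(B(n(-5, 3), 7)) = -58474/(-57) = -58474*(-1/57) = 58474/57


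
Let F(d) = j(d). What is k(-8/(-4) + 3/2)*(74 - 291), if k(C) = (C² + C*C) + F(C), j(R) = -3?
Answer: -9331/2 ≈ -4665.5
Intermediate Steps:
F(d) = -3
k(C) = -3 + 2*C² (k(C) = (C² + C*C) - 3 = (C² + C²) - 3 = 2*C² - 3 = -3 + 2*C²)
k(-8/(-4) + 3/2)*(74 - 291) = (-3 + 2*(-8/(-4) + 3/2)²)*(74 - 291) = (-3 + 2*(-8*(-¼) + 3*(½))²)*(-217) = (-3 + 2*(2 + 3/2)²)*(-217) = (-3 + 2*(7/2)²)*(-217) = (-3 + 2*(49/4))*(-217) = (-3 + 49/2)*(-217) = (43/2)*(-217) = -9331/2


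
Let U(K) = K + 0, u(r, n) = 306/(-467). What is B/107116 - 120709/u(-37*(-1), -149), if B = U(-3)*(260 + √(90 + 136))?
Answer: 1509561707567/8194374 - 3*√226/107116 ≈ 1.8422e+5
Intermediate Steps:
u(r, n) = -306/467 (u(r, n) = 306*(-1/467) = -306/467)
U(K) = K
B = -780 - 3*√226 (B = -3*(260 + √(90 + 136)) = -3*(260 + √226) = -780 - 3*√226 ≈ -825.10)
B/107116 - 120709/u(-37*(-1), -149) = (-780 - 3*√226)/107116 - 120709/(-306/467) = (-780 - 3*√226)*(1/107116) - 120709*(-467/306) = (-195/26779 - 3*√226/107116) + 56371103/306 = 1509561707567/8194374 - 3*√226/107116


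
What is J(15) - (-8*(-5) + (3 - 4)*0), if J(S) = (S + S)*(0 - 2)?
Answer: -100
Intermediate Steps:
J(S) = -4*S (J(S) = (2*S)*(-2) = -4*S)
J(15) - (-8*(-5) + (3 - 4)*0) = -4*15 - (-8*(-5) + (3 - 4)*0) = -60 - (40 - 1*0) = -60 - (40 + 0) = -60 - 1*40 = -60 - 40 = -100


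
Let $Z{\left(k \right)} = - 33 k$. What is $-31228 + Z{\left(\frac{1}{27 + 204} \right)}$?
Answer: $- \frac{218597}{7} \approx -31228.0$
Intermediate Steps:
$-31228 + Z{\left(\frac{1}{27 + 204} \right)} = -31228 - \frac{33}{27 + 204} = -31228 - \frac{33}{231} = -31228 - \frac{1}{7} = - \frac{218597}{7}$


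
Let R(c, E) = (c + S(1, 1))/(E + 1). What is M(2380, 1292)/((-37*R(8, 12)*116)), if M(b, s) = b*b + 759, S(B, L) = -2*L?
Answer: -73647067/25752 ≈ -2859.9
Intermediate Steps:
M(b, s) = 759 + b² (M(b, s) = b² + 759 = 759 + b²)
R(c, E) = (-2 + c)/(1 + E) (R(c, E) = (c - 2*1)/(E + 1) = (c - 2)/(1 + E) = (-2 + c)/(1 + E))
M(2380, 1292)/((-37*R(8, 12)*116)) = (759 + 2380²)/((-37*(-2 + 8)/(1 + 12)*116)) = (759 + 5664400)/((-37*6/13*116)) = 5665159/((-37*6/13*116)) = 5665159/((-222/13*116)) = 5665159/(-25752/13) = 5665159*(-13/25752) = -73647067/25752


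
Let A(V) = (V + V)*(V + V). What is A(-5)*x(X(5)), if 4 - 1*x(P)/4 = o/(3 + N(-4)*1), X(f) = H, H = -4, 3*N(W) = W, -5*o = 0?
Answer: 1600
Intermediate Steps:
o = 0 (o = -⅕*0 = 0)
N(W) = W/3
X(f) = -4
A(V) = 4*V² (A(V) = (2*V)*(2*V) = 4*V²)
x(P) = 16 (x(P) = 16 - 0/(3 + ((⅓)*(-4))*1) = 16 - 0/(3 - 4/3*1) = 16 - 0/(3 - 4/3) = 16 - 0/5/3 = 16 - 0*3/5 = 16 - 4*0 = 16 + 0 = 16)
A(-5)*x(X(5)) = (4*(-5)²)*16 = (4*25)*16 = 100*16 = 1600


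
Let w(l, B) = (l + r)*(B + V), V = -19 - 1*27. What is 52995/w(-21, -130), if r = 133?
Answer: -52995/19712 ≈ -2.6885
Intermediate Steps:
V = -46 (V = -19 - 27 = -46)
w(l, B) = (-46 + B)*(133 + l) (w(l, B) = (l + 133)*(B - 46) = (133 + l)*(-46 + B) = (-46 + B)*(133 + l))
52995/w(-21, -130) = 52995/(-6118 - 46*(-21) + 133*(-130) - 130*(-21)) = 52995/(-6118 + 966 - 17290 + 2730) = 52995/(-19712) = 52995*(-1/19712) = -52995/19712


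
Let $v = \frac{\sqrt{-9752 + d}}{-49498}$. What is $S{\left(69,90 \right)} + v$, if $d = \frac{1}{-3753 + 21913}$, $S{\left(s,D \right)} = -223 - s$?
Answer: $-292 - \frac{i \sqrt{201004322065}}{224720920} \approx -292.0 - 0.0019951 i$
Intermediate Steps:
$d = \frac{1}{18160} \approx 5.5066 \cdot 10^{-5}$
$v = - \frac{i \sqrt{201004322065}}{224720920}$ ($v = \frac{\sqrt{-9752 + \frac{1}{18160}}}{-49498} = \sqrt{- \frac{177096319}{18160}} \left(- \frac{1}{49498}\right) = \frac{i \sqrt{201004322065}}{4540} \left(- \frac{1}{49498}\right) = - \frac{i \sqrt{201004322065}}{224720920} \approx - 0.0019951 i$)
$S{\left(69,90 \right)} + v = \left(-223 - 69\right) - \frac{i \sqrt{201004322065}}{224720920} = -292 - \frac{i \sqrt{201004322065}}{224720920}$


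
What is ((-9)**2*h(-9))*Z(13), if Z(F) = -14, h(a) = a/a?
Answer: -1134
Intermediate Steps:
h(a) = 1
((-9)**2*h(-9))*Z(13) = ((-9)**2*1)*(-14) = (81*1)*(-14) = 81*(-14) = -1134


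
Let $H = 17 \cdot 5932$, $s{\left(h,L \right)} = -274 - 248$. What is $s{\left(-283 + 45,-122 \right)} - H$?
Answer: $-101366$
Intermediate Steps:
$s{\left(h,L \right)} = -522$
$H = 100844$
$s{\left(-283 + 45,-122 \right)} - H = -522 - 100844 = -101366$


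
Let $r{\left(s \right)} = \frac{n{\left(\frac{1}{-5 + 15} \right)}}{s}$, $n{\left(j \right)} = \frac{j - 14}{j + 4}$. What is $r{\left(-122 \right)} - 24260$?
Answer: $- \frac{121348381}{5002} \approx -24260.0$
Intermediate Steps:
$n{\left(j \right)} = \frac{-14 + j}{4 + j}$
$r{\left(s \right)} = - \frac{139}{41 s}$ ($r{\left(s \right)} = \frac{\frac{1}{4 + \frac{1}{-5 + 15}} \left(-14 + \frac{1}{-5 + 15}\right)}{s} = \frac{\frac{1}{4 + \frac{1}{10}} \left(-14 + \frac{1}{10}\right)}{s} = \frac{\frac{1}{\frac{41}{10}} \left(- \frac{139}{10}\right)}{s} = \frac{\frac{10}{41} \left(- \frac{139}{10}\right)}{s} = - \frac{139}{41 s}$)
$r{\left(-122 \right)} - 24260 = - \frac{139}{41 \left(-122\right)} - 24260 = \left(- \frac{139}{41}\right) \left(- \frac{1}{122}\right) - 24260 = \frac{139}{5002} - 24260 = - \frac{121348381}{5002}$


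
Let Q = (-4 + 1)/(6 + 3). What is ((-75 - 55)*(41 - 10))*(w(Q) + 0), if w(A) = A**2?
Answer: -4030/9 ≈ -447.78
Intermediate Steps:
Q = -1/3 (Q = -3/9 = -3*1/9 = -1/3 ≈ -0.33333)
((-75 - 55)*(41 - 10))*(w(Q) + 0) = ((-75 - 55)*(41 - 10))*((-1/3)**2 + 0) = (-130*31)*(1/9 + 0) = -4030*1/9 = -4030/9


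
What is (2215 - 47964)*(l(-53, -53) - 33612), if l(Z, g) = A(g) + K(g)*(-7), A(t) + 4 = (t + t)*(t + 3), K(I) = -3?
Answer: 1294467955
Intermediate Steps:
A(t) = -4 + 2*t*(3 + t) (A(t) = -4 + (t + t)*(t + 3) = -4 + (2*t)*(3 + t) = -4 + 2*t*(3 + t))
l(Z, g) = 17 + 2*g² + 6*g (l(Z, g) = (-4 + 2*g² + 6*g) - 3*(-7) = (-4 + 2*g² + 6*g) + 21 = 17 + 2*g² + 6*g)
(2215 - 47964)*(l(-53, -53) - 33612) = (2215 - 47964)*((17 + 2*(-53)² + 6*(-53)) - 33612) = -45749*((17 + 2*2809 - 318) - 33612) = -45749*((17 + 5618 - 318) - 33612) = -45749*(5317 - 33612) = -45749*(-28295) = 1294467955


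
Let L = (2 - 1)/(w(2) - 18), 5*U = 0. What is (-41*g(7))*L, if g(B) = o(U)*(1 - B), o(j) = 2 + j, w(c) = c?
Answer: -123/4 ≈ -30.750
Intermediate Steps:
U = 0 (U = (⅕)*0 = 0)
L = -1/16 (L = (2 - 1)/(2 - 18) = 1/(-16) = 1*(-1/16) = -1/16 ≈ -0.062500)
g(B) = 2 - 2*B (g(B) = (2 + 0)*(1 - B) = 2*(1 - B) = 2 - 2*B)
(-41*g(7))*L = -41*(2 - 2*7)*(-1/16) = -41*(2 - 14)*(-1/16) = -41*(-12)*(-1/16) = 492*(-1/16) = -123/4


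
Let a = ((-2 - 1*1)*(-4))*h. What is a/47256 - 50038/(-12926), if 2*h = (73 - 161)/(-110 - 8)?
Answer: 264232122/68255743 ≈ 3.8712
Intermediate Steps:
h = 22/59 (h = ((73 - 161)/(-110 - 8))/2 = (-88/(-118))/2 = (-88*(-1/118))/2 = (½)*(44/59) = 22/59 ≈ 0.37288)
a = 264/59 (a = ((-2 - 1*1)*(-4))*(22/59) = ((-2 - 1)*(-4))*(22/59) = -3*(-4)*(22/59) = 12*(22/59) = 264/59 ≈ 4.4746)
a/47256 - 50038/(-12926) = (264/59)/47256 - 50038/(-12926) = (264/59)*(1/47256) - 50038*(-1/12926) = 1/10561 + 25019/6463 = 264232122/68255743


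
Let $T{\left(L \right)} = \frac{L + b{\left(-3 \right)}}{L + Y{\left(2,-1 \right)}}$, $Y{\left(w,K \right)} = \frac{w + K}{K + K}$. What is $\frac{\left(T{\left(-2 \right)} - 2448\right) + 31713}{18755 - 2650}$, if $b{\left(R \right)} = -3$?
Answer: $\frac{29267}{16105} \approx 1.8173$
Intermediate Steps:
$Y{\left(w,K \right)} = \frac{K + w}{2 K}$
$T{\left(L \right)} = \frac{-3 + L}{- \frac{1}{2} + L}$ ($T{\left(L \right)} = \frac{L - 3}{L + \frac{-1 + 2}{2 \left(-1\right)}} = \frac{-3 + L}{L + \frac{1}{2} \left(-1\right) 1} = \frac{-3 + L}{L - \frac{1}{2}} = \frac{-3 + L}{- \frac{1}{2} + L}$)
$\frac{\left(T{\left(-2 \right)} - 2448\right) + 31713}{18755 - 2650} = \frac{\left(\frac{2 \left(-3 - 2\right)}{-1 + 2 \left(-2\right)} - 2448\right) + 31713}{18755 - 2650} = \frac{\left(2 \frac{1}{-1 - 4} \left(-5\right) - 2448\right) + 31713}{16105} = \left(\left(2 \frac{1}{-5} \left(-5\right) - 2448\right) + 31713\right) \frac{1}{16105} = \left(\left(2 \left(- \frac{1}{5}\right) \left(-5\right) - 2448\right) + 31713\right) \frac{1}{16105} = \left(\left(2 - 2448\right) + 31713\right) \frac{1}{16105} = \left(-2446 + 31713\right) \frac{1}{16105} = 29267 \cdot \frac{1}{16105} = \frac{29267}{16105}$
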